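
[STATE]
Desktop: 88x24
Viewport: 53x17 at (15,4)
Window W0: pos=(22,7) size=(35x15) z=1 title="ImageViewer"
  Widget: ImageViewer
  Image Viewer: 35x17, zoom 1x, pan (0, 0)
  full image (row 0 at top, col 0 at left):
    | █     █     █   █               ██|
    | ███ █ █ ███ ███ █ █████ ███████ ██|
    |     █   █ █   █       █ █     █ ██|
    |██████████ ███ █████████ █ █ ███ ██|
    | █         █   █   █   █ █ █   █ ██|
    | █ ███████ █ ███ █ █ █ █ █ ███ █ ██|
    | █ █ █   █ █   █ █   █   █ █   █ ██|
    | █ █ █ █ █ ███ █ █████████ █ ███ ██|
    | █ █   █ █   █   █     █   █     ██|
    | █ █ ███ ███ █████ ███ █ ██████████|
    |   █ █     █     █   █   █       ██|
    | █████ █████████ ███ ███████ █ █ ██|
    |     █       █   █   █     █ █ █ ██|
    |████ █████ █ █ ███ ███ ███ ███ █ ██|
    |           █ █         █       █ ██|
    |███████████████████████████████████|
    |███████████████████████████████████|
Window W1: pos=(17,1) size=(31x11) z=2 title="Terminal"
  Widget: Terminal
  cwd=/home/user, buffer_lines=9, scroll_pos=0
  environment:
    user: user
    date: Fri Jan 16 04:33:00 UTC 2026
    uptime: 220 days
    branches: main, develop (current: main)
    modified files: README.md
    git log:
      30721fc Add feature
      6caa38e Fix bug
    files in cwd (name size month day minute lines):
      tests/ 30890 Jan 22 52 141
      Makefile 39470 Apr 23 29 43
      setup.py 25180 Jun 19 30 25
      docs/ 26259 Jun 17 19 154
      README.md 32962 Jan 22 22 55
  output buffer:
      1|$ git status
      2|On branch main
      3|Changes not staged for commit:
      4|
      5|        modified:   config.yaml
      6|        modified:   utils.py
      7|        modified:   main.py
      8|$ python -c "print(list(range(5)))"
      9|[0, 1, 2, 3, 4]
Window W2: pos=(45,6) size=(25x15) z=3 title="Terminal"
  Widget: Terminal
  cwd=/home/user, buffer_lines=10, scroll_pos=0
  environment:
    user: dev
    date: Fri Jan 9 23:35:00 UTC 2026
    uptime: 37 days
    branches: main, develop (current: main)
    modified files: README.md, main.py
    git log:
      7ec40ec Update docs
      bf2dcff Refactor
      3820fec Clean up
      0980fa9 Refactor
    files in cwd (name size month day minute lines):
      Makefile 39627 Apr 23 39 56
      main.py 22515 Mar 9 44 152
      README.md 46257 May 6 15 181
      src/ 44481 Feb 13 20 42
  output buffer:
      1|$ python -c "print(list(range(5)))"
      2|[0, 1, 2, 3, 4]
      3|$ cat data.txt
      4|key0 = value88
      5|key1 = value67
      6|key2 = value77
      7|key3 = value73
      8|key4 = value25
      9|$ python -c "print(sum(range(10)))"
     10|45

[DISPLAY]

  ┃$ git status                 ┃                    
  ┃On branch main               ┃                    
  ┃Changes not staged for comm┏━━━━━━━━━━━━━━━━━━━━━━
  ┃                           ┃ Terminal             
  ┃        modified:   config.┠──────────────────────
  ┃        modified:   utils.p┃$ python -c "print(lis
  ┃        modified:   main.py┃[0, 1, 2, 3, 4]       
  ┗━━━━━━━━━━━━━━━━━━━━━━━━━━━┃$ cat data.txt        
       ┃     █   █ █   █      ┃key0 = value88        
       ┃██████████ ███ ███████┃key1 = value67        
       ┃ █         █   █   █  ┃key2 = value77        
       ┃ █ ███████ █ ███ █ █ █┃key3 = value73        
       ┃ █ █ █   █ █   █ █   █┃key4 = value25        
       ┃ █ █ █ █ █ ███ █ █████┃$ python -c "print(sum
       ┃ █ █   █ █   █   █    ┃45                    
       ┃ █ █ ███ ███ █████ ███┃$ █                   
       ┃   █ █     █     █   █┗━━━━━━━━━━━━━━━━━━━━━━


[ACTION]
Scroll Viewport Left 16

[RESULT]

                 ┃$ git status                 ┃     
                 ┃On branch main               ┃     
                 ┃Changes not staged for comm┏━━━━━━━
                 ┃                           ┃ Termin
                 ┃        modified:   config.┠───────
                 ┃        modified:   utils.p┃$ pytho
                 ┃        modified:   main.py┃[0, 1, 
                 ┗━━━━━━━━━━━━━━━━━━━━━━━━━━━┃$ cat d
                      ┃     █   █ █   █      ┃key0 = 
                      ┃██████████ ███ ███████┃key1 = 
                      ┃ █         █   █   █  ┃key2 = 
                      ┃ █ ███████ █ ███ █ █ █┃key3 = 
                      ┃ █ █ █   █ █   █ █   █┃key4 = 
                      ┃ █ █ █ █ █ ███ █ █████┃$ pytho
                      ┃ █ █   █ █   █   █    ┃45     
                      ┃ █ █ ███ ███ █████ ███┃$ █    
                      ┃   █ █     █     █   █┗━━━━━━━


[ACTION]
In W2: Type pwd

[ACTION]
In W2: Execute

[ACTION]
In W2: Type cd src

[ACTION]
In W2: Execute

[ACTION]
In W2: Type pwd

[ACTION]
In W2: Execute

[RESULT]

                 ┃$ git status                 ┃     
                 ┃On branch main               ┃     
                 ┃Changes not staged for comm┏━━━━━━━
                 ┃                           ┃ Termin
                 ┃        modified:   config.┠───────
                 ┃        modified:   utils.p┃key3 = 
                 ┃        modified:   main.py┃key4 = 
                 ┗━━━━━━━━━━━━━━━━━━━━━━━━━━━┃$ pytho
                      ┃     █   █ █   █      ┃45     
                      ┃██████████ ███ ███████┃$ pwd  
                      ┃ █         █   █   █  ┃/home/u
                      ┃ █ ███████ █ ███ █ █ █┃$ cd sr
                      ┃ █ █ █   █ █   █ █   █┃       
                      ┃ █ █ █ █ █ ███ █ █████┃$ pwd  
                      ┃ █ █   █ █   █   █    ┃/home/u
                      ┃ █ █ ███ ███ █████ ███┃$ █    
                      ┃   █ █     █     █   █┗━━━━━━━


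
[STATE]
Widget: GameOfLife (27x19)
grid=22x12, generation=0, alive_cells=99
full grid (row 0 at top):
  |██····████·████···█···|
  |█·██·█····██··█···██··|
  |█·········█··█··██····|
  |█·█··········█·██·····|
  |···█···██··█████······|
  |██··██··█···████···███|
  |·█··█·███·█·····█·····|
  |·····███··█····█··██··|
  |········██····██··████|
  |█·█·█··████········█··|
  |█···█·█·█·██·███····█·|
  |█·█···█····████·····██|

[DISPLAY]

Gen: 0                     
██····████·████···█···     
█·██·█····██··█···██··     
█·········█··█··██····     
█·█··········█·██·····     
···█···██··█████······     
██··██··█···████···███     
·█··█·███·█·····█·····     
·····███··█····█··██··     
········██····██··████     
█·█·█··████········█··     
█···█·█·█·██·███····█·     
█·█···█····████·····██     
                           
                           
                           
                           
                           
                           


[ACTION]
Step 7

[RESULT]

Gen: 7                     
···················█··     
███········█·······█··     
··········██········█·     
··········█······███··     
·················█··█·     
············█······██·     
······██····██········     
··············█·······     
···········█·██··██···     
··········█········█··     
·█········██·██···██··     
·██···················     
                           
                           
                           
                           
                           
                           


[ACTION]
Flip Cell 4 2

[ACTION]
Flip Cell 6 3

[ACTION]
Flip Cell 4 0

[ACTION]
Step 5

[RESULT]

Gen: 12                    
·█····················     
·█········█···········     
·█·······█·······█···█     
·········██·····█····█     
·················█···█     
···········█·██···█···     
···········█··██······     
···········█·█··█·····     
··············███·█···     
···········█·····█·█··     
·██···············██··     
·██···················     
                           
                           
                           
                           
                           
                           


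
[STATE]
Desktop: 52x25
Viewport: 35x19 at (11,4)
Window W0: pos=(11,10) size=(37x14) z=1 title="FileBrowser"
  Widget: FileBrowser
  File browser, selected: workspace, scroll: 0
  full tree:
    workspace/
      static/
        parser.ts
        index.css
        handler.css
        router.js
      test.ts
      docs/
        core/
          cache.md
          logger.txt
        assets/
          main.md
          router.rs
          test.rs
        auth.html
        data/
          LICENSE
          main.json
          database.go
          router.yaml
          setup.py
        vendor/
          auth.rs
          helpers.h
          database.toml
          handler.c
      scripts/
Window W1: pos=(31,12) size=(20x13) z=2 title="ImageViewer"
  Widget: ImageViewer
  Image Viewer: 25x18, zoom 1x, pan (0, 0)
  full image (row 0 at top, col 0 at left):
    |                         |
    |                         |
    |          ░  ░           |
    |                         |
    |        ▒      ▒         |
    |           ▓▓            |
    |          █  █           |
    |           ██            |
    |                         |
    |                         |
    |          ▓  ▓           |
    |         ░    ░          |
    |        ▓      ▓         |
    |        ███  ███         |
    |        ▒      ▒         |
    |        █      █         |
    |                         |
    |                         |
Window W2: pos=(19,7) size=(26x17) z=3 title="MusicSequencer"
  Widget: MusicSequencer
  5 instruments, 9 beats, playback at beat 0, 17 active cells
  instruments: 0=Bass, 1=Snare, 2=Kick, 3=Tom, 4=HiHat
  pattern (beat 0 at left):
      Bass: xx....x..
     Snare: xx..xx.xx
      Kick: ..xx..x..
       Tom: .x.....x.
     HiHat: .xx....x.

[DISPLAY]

                                   
                                   
                                   
        ┏━━━━━━━━━━━━━━━━━━━━━━━━┓ 
        ┃ MusicSequencer         ┃ 
        ┠────────────────────────┨ 
┏━━━━━━━┃      ▼12345678         ┃━
┃ FileBr┃  Bass██····█··         ┃ 
┠───────┃ Snare██··██·██         ┃━
┃> [-] w┃  Kick··██··█··         ┃ 
┃    [+]┃   Tom·█·····█·         ┃─
┃    tes┃ HiHat·██····█·         ┃ 
┃    [+]┃                        ┃ 
┃    [+]┃                        ┃░
┃       ┃                        ┃ 
┃       ┃                        ┃ 
┃       ┃                        ┃ 
┃       ┃                        ┃█
┃       ┃                        ┃ 


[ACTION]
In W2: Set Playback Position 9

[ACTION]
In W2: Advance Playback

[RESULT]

                                   
                                   
                                   
        ┏━━━━━━━━━━━━━━━━━━━━━━━━┓ 
        ┃ MusicSequencer         ┃ 
        ┠────────────────────────┨ 
┏━━━━━━━┃      0▼2345678         ┃━
┃ FileBr┃  Bass██····█··         ┃ 
┠───────┃ Snare██··██·██         ┃━
┃> [-] w┃  Kick··██··█··         ┃ 
┃    [+]┃   Tom·█·····█·         ┃─
┃    tes┃ HiHat·██····█·         ┃ 
┃    [+]┃                        ┃ 
┃    [+]┃                        ┃░
┃       ┃                        ┃ 
┃       ┃                        ┃ 
┃       ┃                        ┃ 
┃       ┃                        ┃█
┃       ┃                        ┃ 


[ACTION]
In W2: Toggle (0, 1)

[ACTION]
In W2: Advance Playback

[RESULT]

                                   
                                   
                                   
        ┏━━━━━━━━━━━━━━━━━━━━━━━━┓ 
        ┃ MusicSequencer         ┃ 
        ┠────────────────────────┨ 
┏━━━━━━━┃      01▼345678         ┃━
┃ FileBr┃  Bass█·····█··         ┃ 
┠───────┃ Snare██··██·██         ┃━
┃> [-] w┃  Kick··██··█··         ┃ 
┃    [+]┃   Tom·█·····█·         ┃─
┃    tes┃ HiHat·██····█·         ┃ 
┃    [+]┃                        ┃ 
┃    [+]┃                        ┃░
┃       ┃                        ┃ 
┃       ┃                        ┃ 
┃       ┃                        ┃ 
┃       ┃                        ┃█
┃       ┃                        ┃ 


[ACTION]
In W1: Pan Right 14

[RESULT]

                                   
                                   
                                   
        ┏━━━━━━━━━━━━━━━━━━━━━━━━┓ 
        ┃ MusicSequencer         ┃ 
        ┠────────────────────────┨ 
┏━━━━━━━┃      01▼345678         ┃━
┃ FileBr┃  Bass█·····█··         ┃ 
┠───────┃ Snare██··██·██         ┃━
┃> [-] w┃  Kick··██··█··         ┃ 
┃    [+]┃   Tom·█·····█·         ┃─
┃    tes┃ HiHat·██····█·         ┃ 
┃    [+]┃                        ┃ 
┃    [+]┃                        ┃ 
┃       ┃                        ┃ 
┃       ┃                        ┃ 
┃       ┃                        ┃ 
┃       ┃                        ┃ 
┃       ┃                        ┃ 


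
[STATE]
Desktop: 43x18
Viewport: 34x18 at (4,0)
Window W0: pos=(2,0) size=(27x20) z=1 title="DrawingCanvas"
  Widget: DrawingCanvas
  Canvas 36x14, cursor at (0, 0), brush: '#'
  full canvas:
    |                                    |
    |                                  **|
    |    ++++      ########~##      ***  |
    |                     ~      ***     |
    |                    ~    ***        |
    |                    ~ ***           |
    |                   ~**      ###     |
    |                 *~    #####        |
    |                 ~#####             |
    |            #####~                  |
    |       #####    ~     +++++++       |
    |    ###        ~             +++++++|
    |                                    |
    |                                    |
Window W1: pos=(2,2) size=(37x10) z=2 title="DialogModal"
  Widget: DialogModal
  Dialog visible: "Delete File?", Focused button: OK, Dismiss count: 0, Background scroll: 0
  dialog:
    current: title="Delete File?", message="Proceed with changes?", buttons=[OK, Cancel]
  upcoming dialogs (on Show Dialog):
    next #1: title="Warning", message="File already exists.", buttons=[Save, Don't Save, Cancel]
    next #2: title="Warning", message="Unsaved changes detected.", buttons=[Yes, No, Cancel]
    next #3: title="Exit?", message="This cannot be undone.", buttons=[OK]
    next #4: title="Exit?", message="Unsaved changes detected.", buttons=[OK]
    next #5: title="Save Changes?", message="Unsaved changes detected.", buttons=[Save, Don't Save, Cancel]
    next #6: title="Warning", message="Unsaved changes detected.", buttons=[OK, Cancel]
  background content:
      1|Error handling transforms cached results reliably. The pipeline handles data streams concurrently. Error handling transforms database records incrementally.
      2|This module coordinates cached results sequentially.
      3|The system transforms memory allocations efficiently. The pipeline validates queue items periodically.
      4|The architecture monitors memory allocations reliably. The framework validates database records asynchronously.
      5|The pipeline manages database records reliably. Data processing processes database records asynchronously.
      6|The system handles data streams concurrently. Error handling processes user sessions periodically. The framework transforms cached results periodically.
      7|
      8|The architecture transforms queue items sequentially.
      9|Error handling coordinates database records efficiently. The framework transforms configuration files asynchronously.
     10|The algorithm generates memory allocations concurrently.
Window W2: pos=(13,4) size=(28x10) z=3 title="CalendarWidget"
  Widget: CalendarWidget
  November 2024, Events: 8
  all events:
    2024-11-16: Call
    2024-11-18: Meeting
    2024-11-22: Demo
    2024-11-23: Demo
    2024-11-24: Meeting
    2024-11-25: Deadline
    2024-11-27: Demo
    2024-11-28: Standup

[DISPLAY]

━━━━━━━━━━━━━━━━━━━━━━━━┓         
DrawingCanvas           ┃         
━━━━━━━━━━━━━━━━━━━━━━━━━━━━━━━━━━
DialogModal                       
─────────┏━━━━━━━━━━━━━━━━━━━━━━━━
rror┌────┃ CalendarWidget         
his │    ┠────────────────────────
he s│ Pro┃      November 2024     
he a│    ┃Mo Tu We Th Fr Sa Su    
he p└────┃             1  2  3    
he system┃ 4  5  6  7  8  9 10    
━━━━━━━━━┃11 12 13 14 15 16* 17   
         ┃18* 19 20 21 22* 23* 24*
      ###┗━━━━━━━━━━━━━━━━━━━━━━━━
   ###        ~         ┃         
                        ┃         
                        ┃         
                        ┃         


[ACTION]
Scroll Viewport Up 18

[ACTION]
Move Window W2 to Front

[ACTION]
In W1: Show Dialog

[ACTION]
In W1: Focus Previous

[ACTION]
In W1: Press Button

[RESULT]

━━━━━━━━━━━━━━━━━━━━━━━━┓         
DrawingCanvas           ┃         
━━━━━━━━━━━━━━━━━━━━━━━━━━━━━━━━━━
DialogModal                       
─────────┏━━━━━━━━━━━━━━━━━━━━━━━━
rror hand┃ CalendarWidget         
his modul┠────────────────────────
he system┃      November 2024     
he archit┃Mo Tu We Th Fr Sa Su    
he pipeli┃             1  2  3    
he system┃ 4  5  6  7  8  9 10    
━━━━━━━━━┃11 12 13 14 15 16* 17   
         ┃18* 19 20 21 22* 23* 24*
      ###┗━━━━━━━━━━━━━━━━━━━━━━━━
   ###        ~         ┃         
                        ┃         
                        ┃         
                        ┃         


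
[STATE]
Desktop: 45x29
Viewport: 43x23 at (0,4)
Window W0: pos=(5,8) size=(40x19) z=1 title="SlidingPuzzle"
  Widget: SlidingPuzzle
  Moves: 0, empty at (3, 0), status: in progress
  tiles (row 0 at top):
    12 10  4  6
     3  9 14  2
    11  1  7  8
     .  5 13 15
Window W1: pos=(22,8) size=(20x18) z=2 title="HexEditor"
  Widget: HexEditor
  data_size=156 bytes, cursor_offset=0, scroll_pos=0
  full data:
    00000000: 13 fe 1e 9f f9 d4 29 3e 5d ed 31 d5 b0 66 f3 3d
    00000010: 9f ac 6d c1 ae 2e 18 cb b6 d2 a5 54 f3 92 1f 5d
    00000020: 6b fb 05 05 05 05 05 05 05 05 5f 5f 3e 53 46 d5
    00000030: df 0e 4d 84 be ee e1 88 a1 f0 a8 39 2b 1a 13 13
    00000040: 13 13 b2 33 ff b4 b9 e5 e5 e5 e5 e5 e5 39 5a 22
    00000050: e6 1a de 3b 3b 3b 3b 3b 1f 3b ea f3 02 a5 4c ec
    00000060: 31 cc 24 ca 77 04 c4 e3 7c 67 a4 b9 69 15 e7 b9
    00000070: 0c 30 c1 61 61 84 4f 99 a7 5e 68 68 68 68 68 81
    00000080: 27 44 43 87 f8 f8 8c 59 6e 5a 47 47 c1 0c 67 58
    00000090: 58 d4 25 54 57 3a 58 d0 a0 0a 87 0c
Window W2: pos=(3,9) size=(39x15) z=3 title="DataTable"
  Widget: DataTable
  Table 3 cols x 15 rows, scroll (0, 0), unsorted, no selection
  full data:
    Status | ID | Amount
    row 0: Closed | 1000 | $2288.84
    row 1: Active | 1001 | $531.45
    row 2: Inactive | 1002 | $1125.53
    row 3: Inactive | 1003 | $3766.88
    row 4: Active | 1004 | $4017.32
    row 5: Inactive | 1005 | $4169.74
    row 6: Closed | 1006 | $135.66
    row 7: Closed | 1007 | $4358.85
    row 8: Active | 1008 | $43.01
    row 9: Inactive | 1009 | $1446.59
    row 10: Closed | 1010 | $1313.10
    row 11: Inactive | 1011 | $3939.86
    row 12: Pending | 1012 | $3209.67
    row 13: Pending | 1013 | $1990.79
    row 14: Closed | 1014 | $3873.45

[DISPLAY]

                                           
                                           
                                           
                                           
     ┏━━━━━━━━━━━━━━━━┏━━━━━━━━━━━━━━━━━━┓━
   ┏━━━━━━━━━━━━━━━━━━━━━━━━━━━━━━━━━━━━━┓ 
   ┃ DataTable                           ┃─
   ┠─────────────────────────────────────┨ 
   ┃Status  │ID  │Amount                 ┃ 
   ┃────────┼────┼────────               ┃ 
   ┃Closed  │1000│$2288.84               ┃ 
   ┃Active  │1001│$531.45                ┃ 
   ┃Inactive│1002│$1125.53               ┃ 
   ┃Inactive│1003│$3766.88               ┃ 
   ┃Active  │1004│$4017.32               ┃ 
   ┃Inactive│1005│$4169.74               ┃ 
   ┃Closed  │1006│$135.66                ┃ 
   ┃Closed  │1007│$4358.85               ┃ 
   ┃Active  │1008│$43.01                 ┃ 
   ┗━━━━━━━━━━━━━━━━━━━━━━━━━━━━━━━━━━━━━┛ 
     ┃                ┃                  ┃ 
     ┃                ┗━━━━━━━━━━━━━━━━━━┛ 
     ┗━━━━━━━━━━━━━━━━━━━━━━━━━━━━━━━━━━━━━


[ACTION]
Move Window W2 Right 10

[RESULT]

                                           
                                           
                                           
                                           
     ┏━━━━━━━━━━━━━━━━┏━━━━━━━━━━━━━━━━━━┓━
     ┃┏━━━━━━━━━━━━━━━━━━━━━━━━━━━━━━━━━━━━
     ┠┃ DataTable                          
     ┃┠────────────────────────────────────
     ┃┃Status  │ID  │Amount                
     ┃┃────────┼────┼────────              
     ┃┃Closed  │1000│$2288.84              
     ┃┃Active  │1001│$531.45               
     ┃┃Inactive│1002│$1125.53              
     ┃┃Inactive│1003│$3766.88              
     ┃┃Active  │1004│$4017.32              
     ┃┃Inactive│1005│$4169.74              
     ┃┃Closed  │1006│$135.66               
     ┃┃Closed  │1007│$4358.85              
     ┃┃Active  │1008│$43.01                
     ┃┗━━━━━━━━━━━━━━━━━━━━━━━━━━━━━━━━━━━━
     ┃                ┃                  ┃ 
     ┃                ┗━━━━━━━━━━━━━━━━━━┛ 
     ┗━━━━━━━━━━━━━━━━━━━━━━━━━━━━━━━━━━━━━


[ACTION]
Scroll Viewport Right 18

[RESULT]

                                           
                                           
                                           
                                           
   ┏━━━━━━━━━━━━━━━━┏━━━━━━━━━━━━━━━━━━┓━━┓
   ┃┏━━━━━━━━━━━━━━━━━━━━━━━━━━━━━━━━━━━━━┓
   ┠┃ DataTable                           ┃
   ┃┠─────────────────────────────────────┨
   ┃┃Status  │ID  │Amount                 ┃
   ┃┃────────┼────┼────────               ┃
   ┃┃Closed  │1000│$2288.84               ┃
   ┃┃Active  │1001│$531.45                ┃
   ┃┃Inactive│1002│$1125.53               ┃
   ┃┃Inactive│1003│$3766.88               ┃
   ┃┃Active  │1004│$4017.32               ┃
   ┃┃Inactive│1005│$4169.74               ┃
   ┃┃Closed  │1006│$135.66                ┃
   ┃┃Closed  │1007│$4358.85               ┃
   ┃┃Active  │1008│$43.01                 ┃
   ┃┗━━━━━━━━━━━━━━━━━━━━━━━━━━━━━━━━━━━━━┛
   ┃                ┃                  ┃  ┃
   ┃                ┗━━━━━━━━━━━━━━━━━━┛  ┃
   ┗━━━━━━━━━━━━━━━━━━━━━━━━━━━━━━━━━━━━━━┛


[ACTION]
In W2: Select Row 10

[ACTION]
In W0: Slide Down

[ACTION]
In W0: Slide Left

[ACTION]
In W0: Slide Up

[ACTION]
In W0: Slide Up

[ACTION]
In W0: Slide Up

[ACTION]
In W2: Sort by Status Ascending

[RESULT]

                                           
                                           
                                           
                                           
   ┏━━━━━━━━━━━━━━━━┏━━━━━━━━━━━━━━━━━━┓━━┓
   ┃┏━━━━━━━━━━━━━━━━━━━━━━━━━━━━━━━━━━━━━┓
   ┠┃ DataTable                           ┃
   ┃┠─────────────────────────────────────┨
   ┃┃Status ▲│ID  │Amount                 ┃
   ┃┃────────┼────┼────────               ┃
   ┃┃Active  │1001│$531.45                ┃
   ┃┃Active  │1004│$4017.32               ┃
   ┃┃Active  │1008│$43.01                 ┃
   ┃┃Closed  │1000│$2288.84               ┃
   ┃┃Closed  │1006│$135.66                ┃
   ┃┃Closed  │1007│$4358.85               ┃
   ┃┃Closed  │1010│$1313.10               ┃
   ┃┃Closed  │1014│$3873.45               ┃
   ┃┃Inactive│1002│$1125.53               ┃
   ┃┗━━━━━━━━━━━━━━━━━━━━━━━━━━━━━━━━━━━━━┛
   ┃                ┃                  ┃  ┃
   ┃                ┗━━━━━━━━━━━━━━━━━━┛  ┃
   ┗━━━━━━━━━━━━━━━━━━━━━━━━━━━━━━━━━━━━━━┛


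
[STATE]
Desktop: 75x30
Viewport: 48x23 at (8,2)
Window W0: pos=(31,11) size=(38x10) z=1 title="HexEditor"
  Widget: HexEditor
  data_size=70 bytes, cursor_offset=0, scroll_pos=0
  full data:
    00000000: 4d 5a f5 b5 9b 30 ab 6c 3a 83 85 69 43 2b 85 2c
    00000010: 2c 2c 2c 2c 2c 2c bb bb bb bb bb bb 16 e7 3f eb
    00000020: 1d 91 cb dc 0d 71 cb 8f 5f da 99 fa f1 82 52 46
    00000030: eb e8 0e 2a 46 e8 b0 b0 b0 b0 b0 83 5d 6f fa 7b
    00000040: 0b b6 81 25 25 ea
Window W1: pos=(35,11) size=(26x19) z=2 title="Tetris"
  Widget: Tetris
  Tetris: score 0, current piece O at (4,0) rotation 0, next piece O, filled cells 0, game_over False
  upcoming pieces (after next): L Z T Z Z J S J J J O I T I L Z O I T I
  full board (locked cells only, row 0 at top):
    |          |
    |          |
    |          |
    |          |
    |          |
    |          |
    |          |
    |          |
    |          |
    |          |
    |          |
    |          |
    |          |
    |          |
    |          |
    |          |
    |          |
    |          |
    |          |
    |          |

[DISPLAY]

                                                
                                                
                                                
                                                
                                                
                                                
                                                
                                                
                                                
                       ┏━━━┏━━━━━━━━━━━━━━━━━━━━
                       ┃ He┃ Tetris             
                       ┠───┠────────────────────
                       ┃000┃          │Next:    
                       ┃000┃          │▓▓       
                       ┃000┃          │▓▓       
                       ┃000┃          │         
                       ┃000┃          │         
                       ┃   ┃          │         
                       ┗━━━┃          │Score:   
                           ┃          │0        
                           ┃          │         
                           ┃          │         
                           ┃          │         


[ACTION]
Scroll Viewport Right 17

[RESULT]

                                                
                                                
                                                
                                                
                                                
                                                
                                                
                                                
                                                
      ┏━━━┏━━━━━━━━━━━━━━━━━━━━━━━━┓━━━━━━━┓    
      ┃ He┃ Tetris                 ┃       ┃    
      ┠───┠────────────────────────┨───────┨    
      ┃000┃          │Next:        ┃b 6c  3┃    
      ┃000┃          │▓▓           ┃b bb  b┃    
      ┃000┃          │▓▓           ┃b 8f  5┃    
      ┃000┃          │             ┃0 b0  b┃    
      ┃000┃          │             ┃       ┃    
      ┃   ┃          │             ┃       ┃    
      ┗━━━┃          │Score:       ┃━━━━━━━┛    
          ┃          │0            ┃            
          ┃          │             ┃            
          ┃          │             ┃            
          ┃          │             ┃            


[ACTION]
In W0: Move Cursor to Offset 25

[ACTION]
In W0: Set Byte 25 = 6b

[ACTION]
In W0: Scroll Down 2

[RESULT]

                                                
                                                
                                                
                                                
                                                
                                                
                                                
                                                
                                                
      ┏━━━┏━━━━━━━━━━━━━━━━━━━━━━━━┓━━━━━━━┓    
      ┃ He┃ Tetris                 ┃       ┃    
      ┠───┠────────────────────────┨───────┨    
      ┃000┃          │Next:        ┃b 8f  5┃    
      ┃000┃          │▓▓           ┃0 b0  b┃    
      ┃000┃          │▓▓           ┃       ┃    
      ┃   ┃          │             ┃       ┃    
      ┃   ┃          │             ┃       ┃    
      ┃   ┃          │             ┃       ┃    
      ┗━━━┃          │Score:       ┃━━━━━━━┛    
          ┃          │0            ┃            
          ┃          │             ┃            
          ┃          │             ┃            
          ┃          │             ┃            


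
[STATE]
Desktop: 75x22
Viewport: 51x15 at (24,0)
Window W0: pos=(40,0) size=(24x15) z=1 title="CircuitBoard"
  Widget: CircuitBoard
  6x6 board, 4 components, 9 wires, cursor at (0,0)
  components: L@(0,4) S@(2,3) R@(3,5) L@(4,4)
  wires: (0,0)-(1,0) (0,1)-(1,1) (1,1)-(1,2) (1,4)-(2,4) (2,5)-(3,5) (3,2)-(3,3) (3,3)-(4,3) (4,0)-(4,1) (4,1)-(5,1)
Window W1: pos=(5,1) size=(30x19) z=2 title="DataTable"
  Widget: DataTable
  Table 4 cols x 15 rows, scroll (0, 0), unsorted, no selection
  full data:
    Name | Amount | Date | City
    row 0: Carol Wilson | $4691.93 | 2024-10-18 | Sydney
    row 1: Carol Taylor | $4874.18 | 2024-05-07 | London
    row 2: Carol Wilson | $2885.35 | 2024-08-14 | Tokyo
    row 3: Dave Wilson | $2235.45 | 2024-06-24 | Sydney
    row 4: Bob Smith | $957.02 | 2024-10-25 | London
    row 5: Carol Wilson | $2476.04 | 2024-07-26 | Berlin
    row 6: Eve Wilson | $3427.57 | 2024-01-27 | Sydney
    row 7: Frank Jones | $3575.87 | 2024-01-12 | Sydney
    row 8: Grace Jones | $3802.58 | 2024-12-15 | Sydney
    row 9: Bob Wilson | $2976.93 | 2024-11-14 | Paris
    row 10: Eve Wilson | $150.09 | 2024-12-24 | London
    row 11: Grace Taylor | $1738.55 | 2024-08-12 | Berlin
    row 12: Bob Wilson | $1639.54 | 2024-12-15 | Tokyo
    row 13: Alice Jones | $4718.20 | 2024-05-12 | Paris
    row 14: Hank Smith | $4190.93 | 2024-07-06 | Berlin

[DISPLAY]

                ┏━━━━━━━━━━━━━━━━━━━━━━┓           
━━━━━━━━━━┓     ┃ CircuitBoard         ┃           
          ┃     ┠──────────────────────┨           
──────────┨     ┃   0 1 2 3 4 5        ┃           
t  │Date  ┃     ┃0  [.]  ·           L ┃           
───┼──────┃     ┃    │   │             ┃           
.93│2024-1┃     ┃1   ·   · ─ ·       · ┃           
.18│2024-0┃     ┃                    │ ┃           
.35│2024-0┃     ┃2               S   · ┃           
.45│2024-0┃     ┃                      ┃           
02 │2024-1┃     ┃3           · ─ ·     ┃           
.04│2024-0┃     ┃                │     ┃           
.57│2024-0┃     ┃4   · ─ ·       ·   L ┃           
.87│2024-0┃     ┃        │             ┃           
.58│2024-1┃     ┗━━━━━━━━━━━━━━━━━━━━━━┛           


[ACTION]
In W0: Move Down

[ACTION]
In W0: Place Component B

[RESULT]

                ┏━━━━━━━━━━━━━━━━━━━━━━┓           
━━━━━━━━━━┓     ┃ CircuitBoard         ┃           
          ┃     ┠──────────────────────┨           
──────────┨     ┃   0 1 2 3 4 5        ┃           
t  │Date  ┃     ┃0   ·   ·           L ┃           
───┼──────┃     ┃    │   │             ┃           
.93│2024-1┃     ┃1  [B]  · ─ ·       · ┃           
.18│2024-0┃     ┃                    │ ┃           
.35│2024-0┃     ┃2               S   · ┃           
.45│2024-0┃     ┃                      ┃           
02 │2024-1┃     ┃3           · ─ ·     ┃           
.04│2024-0┃     ┃                │     ┃           
.57│2024-0┃     ┃4   · ─ ·       ·   L ┃           
.87│2024-0┃     ┃        │             ┃           
.58│2024-1┃     ┗━━━━━━━━━━━━━━━━━━━━━━┛           


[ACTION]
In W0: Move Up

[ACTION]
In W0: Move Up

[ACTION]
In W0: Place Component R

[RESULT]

                ┏━━━━━━━━━━━━━━━━━━━━━━┓           
━━━━━━━━━━┓     ┃ CircuitBoard         ┃           
          ┃     ┠──────────────────────┨           
──────────┨     ┃   0 1 2 3 4 5        ┃           
t  │Date  ┃     ┃0  [R]  ·           L ┃           
───┼──────┃     ┃    │   │             ┃           
.93│2024-1┃     ┃1   B   · ─ ·       · ┃           
.18│2024-0┃     ┃                    │ ┃           
.35│2024-0┃     ┃2               S   · ┃           
.45│2024-0┃     ┃                      ┃           
02 │2024-1┃     ┃3           · ─ ·     ┃           
.04│2024-0┃     ┃                │     ┃           
.57│2024-0┃     ┃4   · ─ ·       ·   L ┃           
.87│2024-0┃     ┃        │             ┃           
.58│2024-1┃     ┗━━━━━━━━━━━━━━━━━━━━━━┛           


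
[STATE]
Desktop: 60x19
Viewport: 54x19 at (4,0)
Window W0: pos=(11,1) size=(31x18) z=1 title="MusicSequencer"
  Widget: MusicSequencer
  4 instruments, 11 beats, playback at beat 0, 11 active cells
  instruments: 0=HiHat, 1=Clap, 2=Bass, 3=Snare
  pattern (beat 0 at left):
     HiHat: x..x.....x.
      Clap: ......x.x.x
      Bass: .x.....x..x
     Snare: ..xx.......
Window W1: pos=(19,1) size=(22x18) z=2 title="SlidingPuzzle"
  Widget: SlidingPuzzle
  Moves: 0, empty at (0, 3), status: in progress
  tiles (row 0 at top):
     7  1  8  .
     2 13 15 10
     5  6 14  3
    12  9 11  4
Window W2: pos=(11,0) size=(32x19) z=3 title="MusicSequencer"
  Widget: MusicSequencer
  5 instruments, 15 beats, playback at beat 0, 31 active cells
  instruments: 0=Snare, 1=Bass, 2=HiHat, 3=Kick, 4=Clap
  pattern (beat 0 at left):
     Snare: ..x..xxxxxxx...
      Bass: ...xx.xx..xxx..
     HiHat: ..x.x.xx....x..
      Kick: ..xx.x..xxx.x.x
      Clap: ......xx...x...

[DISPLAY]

       ┏━━━━━━━━━━━━━━━━━━━━━━━━━━━━━━┓               
       ┃ MusicSequencer               ┃               
       ┠──────────────────────────────┨               
       ┃      ▼12345678901234         ┃               
       ┃ Snare··█··███████···         ┃               
       ┃  Bass···██·██··███··         ┃               
       ┃ HiHat··█·█·██····█··         ┃               
       ┃  Kick··██·█··███·█·█         ┃               
       ┃  Clap······██···█···         ┃               
       ┃                              ┃               
       ┃                              ┃               
       ┃                              ┃               
       ┃                              ┃               
       ┃                              ┃               
       ┃                              ┃               
       ┃                              ┃               
       ┃                              ┃               
       ┃                              ┃               
       ┗━━━━━━━━━━━━━━━━━━━━━━━━━━━━━━┛               


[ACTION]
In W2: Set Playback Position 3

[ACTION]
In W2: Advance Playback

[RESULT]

       ┏━━━━━━━━━━━━━━━━━━━━━━━━━━━━━━┓               
       ┃ MusicSequencer               ┃               
       ┠──────────────────────────────┨               
       ┃      0123▼5678901234         ┃               
       ┃ Snare··█··███████···         ┃               
       ┃  Bass···██·██··███··         ┃               
       ┃ HiHat··█·█·██····█··         ┃               
       ┃  Kick··██·█··███·█·█         ┃               
       ┃  Clap······██···█···         ┃               
       ┃                              ┃               
       ┃                              ┃               
       ┃                              ┃               
       ┃                              ┃               
       ┃                              ┃               
       ┃                              ┃               
       ┃                              ┃               
       ┃                              ┃               
       ┃                              ┃               
       ┗━━━━━━━━━━━━━━━━━━━━━━━━━━━━━━┛               


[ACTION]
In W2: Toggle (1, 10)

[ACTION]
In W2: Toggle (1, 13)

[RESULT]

       ┏━━━━━━━━━━━━━━━━━━━━━━━━━━━━━━┓               
       ┃ MusicSequencer               ┃               
       ┠──────────────────────────────┨               
       ┃      0123▼5678901234         ┃               
       ┃ Snare··█··███████···         ┃               
       ┃  Bass···██·██···███·         ┃               
       ┃ HiHat··█·█·██····█··         ┃               
       ┃  Kick··██·█··███·█·█         ┃               
       ┃  Clap······██···█···         ┃               
       ┃                              ┃               
       ┃                              ┃               
       ┃                              ┃               
       ┃                              ┃               
       ┃                              ┃               
       ┃                              ┃               
       ┃                              ┃               
       ┃                              ┃               
       ┃                              ┃               
       ┗━━━━━━━━━━━━━━━━━━━━━━━━━━━━━━┛               


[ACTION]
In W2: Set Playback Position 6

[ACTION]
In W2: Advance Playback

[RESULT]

       ┏━━━━━━━━━━━━━━━━━━━━━━━━━━━━━━┓               
       ┃ MusicSequencer               ┃               
       ┠──────────────────────────────┨               
       ┃      0123456▼8901234         ┃               
       ┃ Snare··█··███████···         ┃               
       ┃  Bass···██·██···███·         ┃               
       ┃ HiHat··█·█·██····█··         ┃               
       ┃  Kick··██·█··███·█·█         ┃               
       ┃  Clap······██···█···         ┃               
       ┃                              ┃               
       ┃                              ┃               
       ┃                              ┃               
       ┃                              ┃               
       ┃                              ┃               
       ┃                              ┃               
       ┃                              ┃               
       ┃                              ┃               
       ┃                              ┃               
       ┗━━━━━━━━━━━━━━━━━━━━━━━━━━━━━━┛               
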